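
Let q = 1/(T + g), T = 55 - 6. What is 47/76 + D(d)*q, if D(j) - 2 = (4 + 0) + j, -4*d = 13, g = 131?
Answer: 8669/13680 ≈ 0.63370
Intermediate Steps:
d = -13/4 (d = -¼*13 = -13/4 ≈ -3.2500)
T = 49
D(j) = 6 + j (D(j) = 2 + ((4 + 0) + j) = 2 + (4 + j) = 6 + j)
q = 1/180 (q = 1/(49 + 131) = 1/180 ≈ 0.0055556)
47/76 + D(d)*q = 47/76 + (6 - 13/4)*(1/180) = 47*(1/76) + (11/4)*(1/180) = 47/76 + 11/720 = 8669/13680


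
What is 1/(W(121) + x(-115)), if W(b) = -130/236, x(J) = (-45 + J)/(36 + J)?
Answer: 9322/13745 ≈ 0.67821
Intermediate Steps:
x(J) = (-45 + J)/(36 + J)
W(b) = -65/118 (W(b) = -130*1/236 = -65/118)
1/(W(121) + x(-115)) = 1/(-65/118 + (-45 - 115)/(36 - 115)) = 1/(-65/118 - 160/(-79)) = 1/(-65/118 - 1/79*(-160)) = 1/(-65/118 + 160/79) = 1/(13745/9322) = 9322/13745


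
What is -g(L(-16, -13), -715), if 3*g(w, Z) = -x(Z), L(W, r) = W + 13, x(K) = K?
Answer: -715/3 ≈ -238.33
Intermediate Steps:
L(W, r) = 13 + W
g(w, Z) = -Z/3 (g(w, Z) = (-Z)/3 = -Z/3)
-g(L(-16, -13), -715) = -(-1)*(-715)/3 = -1*715/3 = -715/3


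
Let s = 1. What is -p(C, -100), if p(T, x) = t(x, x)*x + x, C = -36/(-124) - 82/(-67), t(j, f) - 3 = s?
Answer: 500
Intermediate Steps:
t(j, f) = 4 (t(j, f) = 3 + 1 = 4)
C = 3145/2077 (C = -36*(-1/124) - 82*(-1/67) = 9/31 + 82/67 = 3145/2077 ≈ 1.5142)
p(T, x) = 5*x (p(T, x) = 4*x + x = 5*x)
-p(C, -100) = -5*(-100) = -1*(-500) = 500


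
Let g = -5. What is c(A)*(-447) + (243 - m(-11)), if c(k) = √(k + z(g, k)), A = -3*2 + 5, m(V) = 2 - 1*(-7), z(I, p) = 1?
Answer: 234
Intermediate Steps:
m(V) = 9 (m(V) = 2 + 7 = 9)
A = -1 (A = -6 + 5 = -1)
c(k) = √(1 + k) (c(k) = √(k + 1) = √(1 + k))
c(A)*(-447) + (243 - m(-11)) = √(1 - 1)*(-447) + (243 - 1*9) = √0*(-447) + (243 - 9) = 0*(-447) + 234 = 0 + 234 = 234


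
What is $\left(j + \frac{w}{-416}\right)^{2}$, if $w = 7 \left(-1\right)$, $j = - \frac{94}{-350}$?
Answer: $\frac{431683729}{5299840000} \approx 0.081452$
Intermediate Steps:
$j = \frac{47}{175}$ ($j = \left(-94\right) \left(- \frac{1}{350}\right) = \frac{47}{175} \approx 0.26857$)
$w = -7$
$\left(j + \frac{w}{-416}\right)^{2} = \left(\frac{47}{175} - \frac{7}{-416}\right)^{2} = \left(\frac{47}{175} - - \frac{7}{416}\right)^{2} = \left(\frac{47}{175} + \frac{7}{416}\right)^{2} = \left(\frac{20777}{72800}\right)^{2} = \frac{431683729}{5299840000}$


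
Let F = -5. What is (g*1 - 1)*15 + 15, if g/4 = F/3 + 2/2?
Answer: -40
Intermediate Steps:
g = -8/3 (g = 4*(-5/3 + 2/2) = 4*(-5*1/3 + 2*(1/2)) = 4*(-5/3 + 1) = 4*(-2/3) = -8/3 ≈ -2.6667)
(g*1 - 1)*15 + 15 = (-8/3*1 - 1)*15 + 15 = (-8/3 - 1)*15 + 15 = -11/3*15 + 15 = -55 + 15 = -40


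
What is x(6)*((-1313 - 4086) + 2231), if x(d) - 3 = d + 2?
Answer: -34848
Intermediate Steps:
x(d) = 5 + d (x(d) = 3 + (d + 2) = 3 + (2 + d) = 5 + d)
x(6)*((-1313 - 4086) + 2231) = (5 + 6)*((-1313 - 4086) + 2231) = 11*(-5399 + 2231) = 11*(-3168) = -34848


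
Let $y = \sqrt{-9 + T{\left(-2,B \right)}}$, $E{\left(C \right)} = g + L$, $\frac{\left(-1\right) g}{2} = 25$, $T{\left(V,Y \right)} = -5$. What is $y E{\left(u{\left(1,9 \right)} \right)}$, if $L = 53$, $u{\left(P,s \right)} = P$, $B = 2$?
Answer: $3 i \sqrt{14} \approx 11.225 i$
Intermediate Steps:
$g = -50$ ($g = \left(-2\right) 25 = -50$)
$E{\left(C \right)} = 3$ ($E{\left(C \right)} = -50 + 53 = 3$)
$y = i \sqrt{14}$ ($y = \sqrt{-9 - 5} = \sqrt{-14} = i \sqrt{14} \approx 3.7417 i$)
$y E{\left(u{\left(1,9 \right)} \right)} = i \sqrt{14} \cdot 3 = 3 i \sqrt{14}$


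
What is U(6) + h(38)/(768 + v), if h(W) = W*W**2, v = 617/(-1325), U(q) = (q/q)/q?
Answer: 437249383/6101898 ≈ 71.658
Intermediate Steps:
U(q) = 1/q
v = -617/1325 (v = 617*(-1/1325) = -617/1325 ≈ -0.46566)
h(W) = W**3
U(6) + h(38)/(768 + v) = 1/6 + 38**3/(768 - 617/1325) = 1/6 + 54872/(1016983/1325) = 1/6 + (1325/1016983)*54872 = 1/6 + 72705400/1016983 = 437249383/6101898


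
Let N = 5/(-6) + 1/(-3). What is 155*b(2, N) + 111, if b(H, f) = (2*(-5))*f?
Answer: 5758/3 ≈ 1919.3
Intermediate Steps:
N = -7/6 (N = 5*(-⅙) + 1*(-⅓) = -⅚ - ⅓ = -7/6 ≈ -1.1667)
b(H, f) = -10*f
155*b(2, N) + 111 = 155*(-10*(-7/6)) + 111 = 155*(35/3) + 111 = 5425/3 + 111 = 5758/3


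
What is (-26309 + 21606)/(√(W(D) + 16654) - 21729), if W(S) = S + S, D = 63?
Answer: 102191487/472132661 + 9406*√4195/472132661 ≈ 0.21774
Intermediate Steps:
W(S) = 2*S
(-26309 + 21606)/(√(W(D) + 16654) - 21729) = (-26309 + 21606)/(√(2*63 + 16654) - 21729) = -4703/(√(126 + 16654) - 21729) = -4703/(√16780 - 21729) = -4703/(2*√4195 - 21729) = -4703/(-21729 + 2*√4195)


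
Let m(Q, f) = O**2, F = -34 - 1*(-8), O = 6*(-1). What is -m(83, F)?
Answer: -36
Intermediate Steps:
O = -6
F = -26 (F = -34 + 8 = -26)
m(Q, f) = 36 (m(Q, f) = (-6)**2 = 36)
-m(83, F) = -1*36 = -36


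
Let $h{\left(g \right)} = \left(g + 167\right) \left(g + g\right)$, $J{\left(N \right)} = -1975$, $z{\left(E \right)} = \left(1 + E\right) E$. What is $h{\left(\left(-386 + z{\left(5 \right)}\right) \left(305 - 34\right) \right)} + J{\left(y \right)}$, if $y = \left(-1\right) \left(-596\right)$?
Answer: $18583012193$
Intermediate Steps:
$z{\left(E \right)} = E \left(1 + E\right)$
$y = 596$
$h{\left(g \right)} = 2 g \left(167 + g\right)$ ($h{\left(g \right)} = \left(167 + g\right) 2 g = 2 g \left(167 + g\right)$)
$h{\left(\left(-386 + z{\left(5 \right)}\right) \left(305 - 34\right) \right)} + J{\left(y \right)} = 2 \left(-386 + 5 \left(1 + 5\right)\right) \left(305 - 34\right) \left(167 + \left(-386 + 5 \left(1 + 5\right)\right) \left(305 - 34\right)\right) - 1975 = 2 \left(-386 + 5 \cdot 6\right) 271 \left(167 + \left(-386 + 5 \cdot 6\right) 271\right) - 1975 = 2 \left(-386 + 30\right) 271 \left(167 + \left(-386 + 30\right) 271\right) - 1975 = 2 \left(\left(-356\right) 271\right) \left(167 - 96476\right) - 1975 = 2 \left(-96476\right) \left(167 - 96476\right) - 1975 = 2 \left(-96476\right) \left(-96309\right) - 1975 = 18583014168 - 1975 = 18583012193$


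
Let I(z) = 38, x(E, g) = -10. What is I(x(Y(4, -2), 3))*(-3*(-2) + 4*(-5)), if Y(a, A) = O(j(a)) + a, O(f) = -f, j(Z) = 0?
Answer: -532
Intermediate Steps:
Y(a, A) = a (Y(a, A) = -1*0 + a = 0 + a = a)
I(x(Y(4, -2), 3))*(-3*(-2) + 4*(-5)) = 38*(-3*(-2) + 4*(-5)) = 38*(6 - 20) = 38*(-14) = -532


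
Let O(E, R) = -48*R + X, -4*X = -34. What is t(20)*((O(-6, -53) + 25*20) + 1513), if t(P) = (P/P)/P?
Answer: 9131/40 ≈ 228.27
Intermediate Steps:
X = 17/2 (X = -¼*(-34) = 17/2 ≈ 8.5000)
t(P) = 1/P
O(E, R) = 17/2 - 48*R (O(E, R) = -48*R + 17/2 = 17/2 - 48*R)
t(20)*((O(-6, -53) + 25*20) + 1513) = (((17/2 - 48*(-53)) + 25*20) + 1513)/20 = (((17/2 + 2544) + 500) + 1513)/20 = ((5105/2 + 500) + 1513)/20 = (6105/2 + 1513)/20 = (1/20)*(9131/2) = 9131/40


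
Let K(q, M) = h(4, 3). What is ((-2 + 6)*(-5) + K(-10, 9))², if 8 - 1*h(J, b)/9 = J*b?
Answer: 3136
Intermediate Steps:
h(J, b) = 72 - 9*J*b
K(q, M) = -36 (K(q, M) = 72 - 9*4*3 = 72 - 108 = -36)
((-2 + 6)*(-5) + K(-10, 9))² = ((-2 + 6)*(-5) - 36)² = (4*(-5) - 36)² = (-20 - 36)² = (-56)² = 3136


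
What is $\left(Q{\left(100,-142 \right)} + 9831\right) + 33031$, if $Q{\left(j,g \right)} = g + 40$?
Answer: $42760$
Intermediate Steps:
$Q{\left(j,g \right)} = 40 + g$
$\left(Q{\left(100,-142 \right)} + 9831\right) + 33031 = \left(\left(40 - 142\right) + 9831\right) + 33031 = \left(-102 + 9831\right) + 33031 = 9729 + 33031 = 42760$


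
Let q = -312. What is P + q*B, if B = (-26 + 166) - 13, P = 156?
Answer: -39468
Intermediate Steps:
B = 127 (B = 140 - 13 = 127)
P + q*B = 156 - 312*127 = 156 - 39624 = -39468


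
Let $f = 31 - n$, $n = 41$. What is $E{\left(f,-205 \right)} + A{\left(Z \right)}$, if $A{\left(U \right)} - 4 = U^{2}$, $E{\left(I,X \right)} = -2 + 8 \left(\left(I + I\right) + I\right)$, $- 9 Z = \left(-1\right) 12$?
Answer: $- \frac{2126}{9} \approx -236.22$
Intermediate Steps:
$f = -10$ ($f = 31 - 41 = -10$)
$Z = \frac{4}{3}$ ($Z = - \frac{\left(-1\right) 12}{9} = \left(- \frac{1}{9}\right) \left(-12\right) = \frac{4}{3} \approx 1.3333$)
$E{\left(I,X \right)} = -2 + 24 I$ ($E{\left(I,X \right)} = -2 + 8 \left(2 I + I\right) = -2 + 8 \cdot 3 I = -2 + 24 I$)
$A{\left(U \right)} = 4 + U^{2}$
$E{\left(f,-205 \right)} + A{\left(Z \right)} = \left(-2 + 24 \left(-10\right)\right) + \left(4 + \left(\frac{4}{3}\right)^{2}\right) = \left(-2 - 240\right) + \left(4 + \frac{16}{9}\right) = -242 + \frac{52}{9} = - \frac{2126}{9}$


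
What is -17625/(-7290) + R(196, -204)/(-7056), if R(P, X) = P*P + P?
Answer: -2969/972 ≈ -3.0545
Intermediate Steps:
R(P, X) = P + P² (R(P, X) = P² + P = P + P²)
-17625/(-7290) + R(196, -204)/(-7056) = -17625/(-7290) + (196*(1 + 196))/(-7056) = -17625*(-1/7290) + (196*197)*(-1/7056) = 1175/486 + 38612*(-1/7056) = 1175/486 - 197/36 = -2969/972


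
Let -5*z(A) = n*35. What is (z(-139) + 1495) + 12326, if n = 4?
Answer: 13793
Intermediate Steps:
z(A) = -28 (z(A) = -4*35/5 = -1/5*140 = -28)
(z(-139) + 1495) + 12326 = (-28 + 1495) + 12326 = 1467 + 12326 = 13793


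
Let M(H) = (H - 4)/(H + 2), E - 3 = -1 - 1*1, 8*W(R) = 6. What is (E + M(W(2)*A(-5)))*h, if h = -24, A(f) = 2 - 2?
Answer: 24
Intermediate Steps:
A(f) = 0
W(R) = ¾ (W(R) = (⅛)*6 = ¾)
E = 1 (E = 3 + (-1 - 1*1) = 3 + (-1 - 1) = 3 - 2 = 1)
M(H) = (-4 + H)/(2 + H)
(E + M(W(2)*A(-5)))*h = (1 + (-4 + (¾)*0)/(2 + (¾)*0))*(-24) = (1 + (-4 + 0)/(2 + 0))*(-24) = (1 - 4/2)*(-24) = (1 + (½)*(-4))*(-24) = (1 - 2)*(-24) = -1*(-24) = 24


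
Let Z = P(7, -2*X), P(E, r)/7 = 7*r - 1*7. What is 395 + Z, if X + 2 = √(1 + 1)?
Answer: 542 - 98*√2 ≈ 403.41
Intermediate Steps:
X = -2 + √2 (X = -2 + √(1 + 1) = -2 + √2 ≈ -0.58579)
P(E, r) = -49 + 49*r (P(E, r) = 7*(7*r - 1*7) = 7*(7*r - 7) = 7*(-7 + 7*r) = -49 + 49*r)
Z = 147 - 98*√2 (Z = -49 + 49*(-2*(-2 + √2)) = -49 + 49*(4 - 2*√2) = -49 + (196 - 98*√2) = 147 - 98*√2 ≈ 8.4071)
395 + Z = 395 + (147 - 98*√2) = 542 - 98*√2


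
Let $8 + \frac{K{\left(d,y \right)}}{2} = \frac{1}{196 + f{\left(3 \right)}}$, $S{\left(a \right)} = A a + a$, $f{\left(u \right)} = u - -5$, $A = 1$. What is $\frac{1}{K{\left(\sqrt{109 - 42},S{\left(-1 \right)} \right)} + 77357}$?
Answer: $\frac{102}{7888783} \approx 1.293 \cdot 10^{-5}$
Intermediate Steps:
$f{\left(u \right)} = 5 + u$ ($f{\left(u \right)} = u + 5 = 5 + u$)
$S{\left(a \right)} = 2 a$ ($S{\left(a \right)} = 1 a + a = a + a = 2 a$)
$K{\left(d,y \right)} = - \frac{1631}{102}$ ($K{\left(d,y \right)} = -16 + \frac{2}{196 + \left(5 + 3\right)} = -16 + \frac{2}{196 + 8} = -16 + \frac{2}{204} = -16 + 2 \cdot \frac{1}{204} = -16 + \frac{1}{102} = - \frac{1631}{102}$)
$\frac{1}{K{\left(\sqrt{109 - 42},S{\left(-1 \right)} \right)} + 77357} = \frac{1}{- \frac{1631}{102} + 77357} = \frac{1}{\frac{7888783}{102}} = \frac{102}{7888783}$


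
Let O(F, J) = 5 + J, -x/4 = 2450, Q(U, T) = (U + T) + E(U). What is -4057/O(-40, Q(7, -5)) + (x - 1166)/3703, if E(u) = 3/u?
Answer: -105731729/192556 ≈ -549.10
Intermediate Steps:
Q(U, T) = T + U + 3/U (Q(U, T) = (U + T) + 3/U = (T + U) + 3/U = T + U + 3/U)
x = -9800 (x = -4*2450 = -9800)
-4057/O(-40, Q(7, -5)) + (x - 1166)/3703 = -4057/(5 + (-5 + 7 + 3/7)) + (-9800 - 1166)/3703 = -4057/(5 + (-5 + 7 + 3*(⅐))) - 10966*1/3703 = -4057/(5 + (-5 + 7 + 3/7)) - 10966/3703 = -4057/(5 + 17/7) - 10966/3703 = -4057/52/7 - 10966/3703 = -4057*7/52 - 10966/3703 = -28399/52 - 10966/3703 = -105731729/192556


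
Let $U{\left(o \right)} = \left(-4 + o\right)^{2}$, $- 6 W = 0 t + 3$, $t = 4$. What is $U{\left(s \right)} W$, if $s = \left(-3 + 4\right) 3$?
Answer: $- \frac{1}{2} \approx -0.5$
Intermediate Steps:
$s = 3$ ($s = 1 \cdot 3 = 3$)
$W = - \frac{1}{2}$ ($W = - \frac{0 \cdot 4 + 3}{6} = - \frac{0 + 3}{6} = \left(- \frac{1}{6}\right) 3 = - \frac{1}{2} \approx -0.5$)
$U{\left(s \right)} W = \left(-4 + 3\right)^{2} \left(- \frac{1}{2}\right) = \left(-1\right)^{2} \left(- \frac{1}{2}\right) = 1 \left(- \frac{1}{2}\right) = - \frac{1}{2}$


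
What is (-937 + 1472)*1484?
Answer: 793940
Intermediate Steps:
(-937 + 1472)*1484 = 535*1484 = 793940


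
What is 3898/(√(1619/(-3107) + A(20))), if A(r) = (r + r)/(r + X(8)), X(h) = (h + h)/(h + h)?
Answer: 3898*√5890564407/90281 ≈ 3313.8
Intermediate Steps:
X(h) = 1 (X(h) = (2*h)/((2*h)) = (2*h)*(1/(2*h)) = 1)
A(r) = 2*r/(1 + r) (A(r) = (r + r)/(r + 1) = (2*r)/(1 + r) = 2*r/(1 + r))
3898/(√(1619/(-3107) + A(20))) = 3898/(√(1619/(-3107) + 2*20/(1 + 20))) = 3898/(√(1619*(-1/3107) + 2*20/21)) = 3898/(√(-1619/3107 + 2*20*(1/21))) = 3898/(√(-1619/3107 + 40/21)) = 3898/(√(90281/65247)) = 3898/((√5890564407/65247)) = 3898*(√5890564407/90281) = 3898*√5890564407/90281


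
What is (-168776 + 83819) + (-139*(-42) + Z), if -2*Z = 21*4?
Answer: -79161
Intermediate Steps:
Z = -42 (Z = -21*4/2 = -½*84 = -42)
(-168776 + 83819) + (-139*(-42) + Z) = (-168776 + 83819) + (-139*(-42) - 42) = -84957 + (5838 - 42) = -84957 + 5796 = -79161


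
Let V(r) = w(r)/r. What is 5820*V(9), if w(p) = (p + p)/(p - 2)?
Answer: 11640/7 ≈ 1662.9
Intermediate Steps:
w(p) = 2*p/(-2 + p) (w(p) = (2*p)/(-2 + p) = 2*p/(-2 + p))
V(r) = 2/(-2 + r) (V(r) = (2*r/(-2 + r))/r = 2/(-2 + r))
5820*V(9) = 5820*(2/(-2 + 9)) = 5820*(2/7) = 11640/7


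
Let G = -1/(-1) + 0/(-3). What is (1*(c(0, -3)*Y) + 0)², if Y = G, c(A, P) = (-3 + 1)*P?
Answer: 36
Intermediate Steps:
G = 1 (G = -1*(-1) + 0*(-⅓) = 1 + 0 = 1)
c(A, P) = -2*P
Y = 1
(1*(c(0, -3)*Y) + 0)² = (1*(-2*(-3)*1) + 0)² = (1*(6*1) + 0)² = (1*6 + 0)² = (6 + 0)² = 6² = 36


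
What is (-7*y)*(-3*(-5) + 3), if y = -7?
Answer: 882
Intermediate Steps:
(-7*y)*(-3*(-5) + 3) = (-7*(-7))*(-3*(-5) + 3) = 49*(15 + 3) = 49*18 = 882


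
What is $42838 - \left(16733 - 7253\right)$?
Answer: $33358$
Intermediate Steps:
$42838 - \left(16733 - 7253\right) = 42838 - 9480 = 33358$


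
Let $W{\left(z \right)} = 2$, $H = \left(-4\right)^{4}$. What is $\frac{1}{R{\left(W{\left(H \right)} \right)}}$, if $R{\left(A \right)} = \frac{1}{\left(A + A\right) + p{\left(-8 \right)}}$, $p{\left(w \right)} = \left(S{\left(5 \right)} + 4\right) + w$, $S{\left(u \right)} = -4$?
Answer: $-4$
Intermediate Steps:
$p{\left(w \right)} = w$ ($p{\left(w \right)} = \left(-4 + 4\right) + w = 0 + w = w$)
$H = 256$
$R{\left(A \right)} = \frac{1}{-8 + 2 A}$ ($R{\left(A \right)} = \frac{1}{\left(A + A\right) - 8} = \frac{1}{2 A - 8} = \frac{1}{-8 + 2 A}$)
$\frac{1}{R{\left(W{\left(H \right)} \right)}} = \frac{1}{\frac{1}{2} \frac{1}{-4 + 2}} = \frac{1}{\frac{1}{2} \frac{1}{-2}} = \frac{1}{\frac{1}{2} \left(- \frac{1}{2}\right)} = \frac{1}{- \frac{1}{4}} = -4$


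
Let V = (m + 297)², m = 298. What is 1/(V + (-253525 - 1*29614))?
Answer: 1/70886 ≈ 1.4107e-5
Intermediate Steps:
V = 354025 (V = (298 + 297)² = 595² = 354025)
1/(V + (-253525 - 1*29614)) = 1/(354025 + (-253525 - 1*29614)) = 1/(354025 + (-253525 - 29614)) = 1/(354025 - 283139) = 1/70886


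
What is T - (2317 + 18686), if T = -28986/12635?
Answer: -265401891/12635 ≈ -21005.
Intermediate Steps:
T = -28986/12635 (T = -28986*1/12635 = -28986/12635 ≈ -2.2941)
T - (2317 + 18686) = -28986/12635 - (2317 + 18686) = -28986/12635 - 1*21003 = -28986/12635 - 21003 = -265401891/12635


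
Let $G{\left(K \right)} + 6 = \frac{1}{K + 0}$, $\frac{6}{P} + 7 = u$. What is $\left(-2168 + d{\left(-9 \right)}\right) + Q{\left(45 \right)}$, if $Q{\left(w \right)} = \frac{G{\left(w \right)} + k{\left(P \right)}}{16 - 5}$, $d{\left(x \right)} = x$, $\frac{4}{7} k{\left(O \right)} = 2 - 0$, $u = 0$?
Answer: $- \frac{2155453}{990} \approx -2177.2$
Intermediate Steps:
$P = - \frac{6}{7}$ ($P = \frac{6}{-7 + 0} = \frac{6}{-7} = 6 \left(- \frac{1}{7}\right) = - \frac{6}{7} \approx -0.85714$)
$k{\left(O \right)} = \frac{7}{2}$ ($k{\left(O \right)} = \frac{7 \left(2 - 0\right)}{4} = \frac{7 \left(2 + 0\right)}{4} = \frac{7}{4} \cdot 2 = \frac{7}{2}$)
$G{\left(K \right)} = -6 + \frac{1}{K}$ ($G{\left(K \right)} = -6 + \frac{1}{K + 0} = -6 + \frac{1}{K}$)
$Q{\left(w \right)} = - \frac{5}{22} + \frac{1}{11 w}$ ($Q{\left(w \right)} = \frac{\left(-6 + \frac{1}{w}\right) + \frac{7}{2}}{16 - 5} = \frac{- \frac{5}{2} + \frac{1}{w}}{11} = \left(- \frac{5}{2} + \frac{1}{w}\right) \frac{1}{11} = - \frac{5}{22} + \frac{1}{11 w}$)
$\left(-2168 + d{\left(-9 \right)}\right) + Q{\left(45 \right)} = \left(-2168 - 9\right) + \frac{2 - 225}{22 \cdot 45} = -2177 + \frac{1}{22} \cdot \frac{1}{45} \left(2 - 225\right) = -2177 + \frac{1}{22} \cdot \frac{1}{45} \left(-223\right) = -2177 - \frac{223}{990} = - \frac{2155453}{990}$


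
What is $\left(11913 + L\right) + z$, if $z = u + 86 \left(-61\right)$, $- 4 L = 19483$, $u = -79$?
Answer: $\frac{6869}{4} \approx 1717.3$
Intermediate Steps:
$L = - \frac{19483}{4}$ ($L = \left(- \frac{1}{4}\right) 19483 = - \frac{19483}{4} \approx -4870.8$)
$z = -5325$ ($z = -79 + 86 \left(-61\right) = -79 - 5246 = -5325$)
$\left(11913 + L\right) + z = \left(11913 - \frac{19483}{4}\right) - 5325 = \frac{28169}{4} - 5325 = \frac{6869}{4}$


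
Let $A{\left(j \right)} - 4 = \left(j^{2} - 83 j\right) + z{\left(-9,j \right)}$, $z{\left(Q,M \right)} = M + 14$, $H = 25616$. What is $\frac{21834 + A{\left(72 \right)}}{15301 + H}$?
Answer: $\frac{7044}{13639} \approx 0.51646$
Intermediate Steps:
$z{\left(Q,M \right)} = 14 + M$
$A{\left(j \right)} = 18 + j^{2} - 82 j$ ($A{\left(j \right)} = 4 + \left(\left(j^{2} - 83 j\right) + \left(14 + j\right)\right) = 4 + \left(14 + j^{2} - 82 j\right) = 18 + j^{2} - 82 j$)
$\frac{21834 + A{\left(72 \right)}}{15301 + H} = \frac{21834 + \left(18 + 72^{2} - 5904\right)}{15301 + 25616} = \frac{21834 + \left(18 + 5184 - 5904\right)}{40917} = \left(21834 - 702\right) \frac{1}{40917} = 21132 \cdot \frac{1}{40917} = \frac{7044}{13639}$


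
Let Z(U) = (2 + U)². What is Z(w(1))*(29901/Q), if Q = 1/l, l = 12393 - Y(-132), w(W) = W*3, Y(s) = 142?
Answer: 9157928775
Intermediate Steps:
w(W) = 3*W
l = 12251 (l = 12393 - 1*142 = 12393 - 142 = 12251)
Q = 1/12251 ≈ 8.1626e-5
Z(w(1))*(29901/Q) = (2 + 3*1)²*(29901/(1/12251)) = (2 + 3)²*(29901*12251) = 5²*366317151 = 25*366317151 = 9157928775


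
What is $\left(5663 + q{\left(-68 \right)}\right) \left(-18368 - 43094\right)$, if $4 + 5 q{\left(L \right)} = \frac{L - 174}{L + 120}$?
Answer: $- \frac{4523388083}{13} \approx -3.4795 \cdot 10^{8}$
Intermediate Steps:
$q{\left(L \right)} = - \frac{4}{5} + \frac{-174 + L}{5 \left(120 + L\right)}$ ($q{\left(L \right)} = - \frac{4}{5} + \frac{\left(L - 174\right) \frac{1}{L + 120}}{5} = - \frac{4}{5} + \frac{\left(-174 + L\right) \frac{1}{120 + L}}{5} = - \frac{4}{5} + \frac{\frac{1}{120 + L} \left(-174 + L\right)}{5} = - \frac{4}{5} + \frac{-174 + L}{5 \left(120 + L\right)}$)
$\left(5663 + q{\left(-68 \right)}\right) \left(-18368 - 43094\right) = \left(5663 + \frac{3 \left(-218 - -68\right)}{5 \left(120 - 68\right)}\right) \left(-18368 - 43094\right) = \left(5663 + \frac{3 \left(-218 + 68\right)}{5 \cdot 52}\right) \left(-61462\right) = \left(5663 + \frac{3}{5} \cdot \frac{1}{52} \left(-150\right)\right) \left(-61462\right) = \left(5663 - \frac{45}{26}\right) \left(-61462\right) = \frac{147193}{26} \left(-61462\right) = - \frac{4523388083}{13}$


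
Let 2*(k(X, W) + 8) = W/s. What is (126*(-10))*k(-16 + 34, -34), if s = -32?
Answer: 75285/8 ≈ 9410.6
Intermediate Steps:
k(X, W) = -8 - W/64 (k(X, W) = -8 + (W/(-32))/2 = -8 + (W*(-1/32))/2 = -8 + (-W/32)/2 = -8 - W/64)
(126*(-10))*k(-16 + 34, -34) = (126*(-10))*(-8 - 1/64*(-34)) = -1260*(-8 + 17/32) = -1260*(-239/32) = 75285/8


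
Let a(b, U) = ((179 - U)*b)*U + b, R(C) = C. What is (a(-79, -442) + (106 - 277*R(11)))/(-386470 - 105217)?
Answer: -3097294/70241 ≈ -44.095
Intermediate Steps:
a(b, U) = b + U*b*(179 - U) (a(b, U) = (b*(179 - U))*U + b = U*b*(179 - U) + b = b + U*b*(179 - U))
(a(-79, -442) + (106 - 277*R(11)))/(-386470 - 105217) = (-79*(1 - 1*(-442)**2 + 179*(-442)) + (106 - 277*11))/(-386470 - 105217) = (-79*(1 - 1*195364 - 79118) + (106 - 3047))/(-491687) = (-79*(1 - 195364 - 79118) - 2941)*(-1/491687) = (-79*(-274481) - 2941)*(-1/491687) = (21683999 - 2941)*(-1/491687) = 21681058*(-1/491687) = -3097294/70241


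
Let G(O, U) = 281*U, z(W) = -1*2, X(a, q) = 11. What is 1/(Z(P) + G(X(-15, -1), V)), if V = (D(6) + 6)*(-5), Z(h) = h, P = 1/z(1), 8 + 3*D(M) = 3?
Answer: -6/36533 ≈ -0.00016424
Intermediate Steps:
D(M) = -5/3 (D(M) = -8/3 + (⅓)*3 = -8/3 + 1 = -5/3)
z(W) = -2
P = -½ (P = 1/(-2) = -½ ≈ -0.50000)
V = -65/3 (V = (-5/3 + 6)*(-5) = (13/3)*(-5) = -65/3 ≈ -21.667)
1/(Z(P) + G(X(-15, -1), V)) = 1/(-½ + 281*(-65/3)) = 1/(-½ - 18265/3) = 1/(-36533/6) = -6/36533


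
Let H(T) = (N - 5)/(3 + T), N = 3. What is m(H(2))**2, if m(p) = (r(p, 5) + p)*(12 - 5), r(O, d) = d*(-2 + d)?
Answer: 261121/25 ≈ 10445.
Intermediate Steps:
H(T) = -2/(3 + T) (H(T) = (3 - 5)/(3 + T) = -2/(3 + T))
m(p) = 105 + 7*p (m(p) = (5*(-2 + 5) + p)*(12 - 5) = (5*3 + p)*7 = (15 + p)*7 = 105 + 7*p)
m(H(2))**2 = (105 + 7*(-2/(3 + 2)))**2 = (105 + 7*(-2/5))**2 = (105 - 14/5)**2 = (511/5)**2 = 261121/25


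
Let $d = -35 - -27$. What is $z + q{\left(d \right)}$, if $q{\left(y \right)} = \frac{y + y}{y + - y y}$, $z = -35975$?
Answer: $- \frac{323773}{9} \approx -35975.0$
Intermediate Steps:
$d = -8$ ($d = -35 + 27 = -8$)
$q{\left(y \right)} = \frac{2 y}{y - y^{2}}$
$z + q{\left(d \right)} = -35975 - \frac{2}{-1 - 8} = -35975 - \frac{2}{-9} = -35975 - - \frac{2}{9} = -35975 + \frac{2}{9} = - \frac{323773}{9}$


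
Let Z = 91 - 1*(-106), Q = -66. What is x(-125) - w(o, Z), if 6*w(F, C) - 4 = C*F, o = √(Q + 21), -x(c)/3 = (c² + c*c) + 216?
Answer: -283196/3 - 197*I*√5/2 ≈ -94399.0 - 220.25*I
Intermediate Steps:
x(c) = -648 - 6*c² (x(c) = -3*((c² + c*c) + 216) = -3*((c² + c²) + 216) = -3*(2*c² + 216) = -3*(216 + 2*c²) = -648 - 6*c²)
o = 3*I*√5 (o = √(-66 + 21) = √(-45) = 3*I*√5 ≈ 6.7082*I)
Z = 197 (Z = 91 + 106 = 197)
w(F, C) = ⅔ + C*F/6 (w(F, C) = ⅔ + (C*F)/6 = ⅔ + C*F/6)
x(-125) - w(o, Z) = (-648 - 6*(-125)²) - (⅔ + (⅙)*197*(3*I*√5)) = (-648 - 6*15625) - (⅔ + 197*I*√5/2) = (-648 - 93750) + (-⅔ - 197*I*√5/2) = -94398 + (-⅔ - 197*I*√5/2) = -283196/3 - 197*I*√5/2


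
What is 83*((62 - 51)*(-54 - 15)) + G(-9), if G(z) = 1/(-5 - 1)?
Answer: -377983/6 ≈ -62997.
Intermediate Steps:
G(z) = -⅙ (G(z) = 1/(-6) = -⅙)
83*((62 - 51)*(-54 - 15)) + G(-9) = 83*((62 - 51)*(-54 - 15)) - ⅙ = 83*(11*(-69)) - ⅙ = 83*(-759) - ⅙ = -62997 - ⅙ = -377983/6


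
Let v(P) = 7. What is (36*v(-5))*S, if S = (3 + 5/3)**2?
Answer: 5488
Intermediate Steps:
S = 196/9 (S = (3 + 5*(1/3))**2 = (3 + 5/3)**2 = (14/3)**2 = 196/9 ≈ 21.778)
(36*v(-5))*S = (36*7)*(196/9) = 252*(196/9) = 5488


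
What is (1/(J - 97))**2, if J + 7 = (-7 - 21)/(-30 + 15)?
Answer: 225/2347024 ≈ 9.5866e-5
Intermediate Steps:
J = -77/15 (J = -7 + (-7 - 21)/(-30 + 15) = -7 - 28/(-15) = -7 - 28*(-1/15) = -7 + 28/15 = -77/15 ≈ -5.1333)
(1/(J - 97))**2 = (1/(-77/15 - 97))**2 = (1/(-1532/15))**2 = (-15/1532)**2 = 225/2347024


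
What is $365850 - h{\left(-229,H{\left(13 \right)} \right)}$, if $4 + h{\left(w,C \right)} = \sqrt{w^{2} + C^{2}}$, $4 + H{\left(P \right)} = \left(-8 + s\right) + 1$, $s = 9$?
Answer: $365854 - \sqrt{52445} \approx 3.6563 \cdot 10^{5}$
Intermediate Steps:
$H{\left(P \right)} = -2$ ($H{\left(P \right)} = -4 + \left(\left(-8 + 9\right) + 1\right) = -4 + \left(1 + 1\right) = -4 + 2 = -2$)
$h{\left(w,C \right)} = -4 + \sqrt{C^{2} + w^{2}}$ ($h{\left(w,C \right)} = -4 + \sqrt{w^{2} + C^{2}} = -4 + \sqrt{C^{2} + w^{2}}$)
$365850 - h{\left(-229,H{\left(13 \right)} \right)} = 365850 - \left(-4 + \sqrt{\left(-2\right)^{2} + \left(-229\right)^{2}}\right) = 365850 - \left(-4 + \sqrt{4 + 52441}\right) = 365850 - \left(-4 + \sqrt{52445}\right) = 365850 + \left(4 - \sqrt{52445}\right) = 365854 - \sqrt{52445}$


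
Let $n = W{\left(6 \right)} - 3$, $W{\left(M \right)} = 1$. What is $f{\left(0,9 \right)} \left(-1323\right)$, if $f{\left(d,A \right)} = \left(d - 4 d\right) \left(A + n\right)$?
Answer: $0$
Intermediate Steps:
$n = -2$ ($n = 1 - 3 = -2$)
$f{\left(d,A \right)} = - 3 d \left(-2 + A\right)$ ($f{\left(d,A \right)} = \left(d - 4 d\right) \left(A - 2\right) = - 3 d \left(-2 + A\right)$)
$f{\left(0,9 \right)} \left(-1323\right) = 3 \cdot 0 \left(2 - 9\right) \left(-1323\right) = 3 \cdot 0 \left(-7\right) \left(-1323\right) = 0 \left(-1323\right) = 0$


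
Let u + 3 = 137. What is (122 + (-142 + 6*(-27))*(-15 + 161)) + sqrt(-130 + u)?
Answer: -44260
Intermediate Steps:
u = 134 (u = -3 + 137 = 134)
(122 + (-142 + 6*(-27))*(-15 + 161)) + sqrt(-130 + u) = (122 + (-142 + 6*(-27))*(-15 + 161)) + sqrt(-130 + 134) = (122 + (-142 - 162)*146) + sqrt(4) = (122 - 304*146) + 2 = (122 - 44384) + 2 = -44262 + 2 = -44260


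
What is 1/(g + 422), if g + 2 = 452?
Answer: 1/872 ≈ 0.0011468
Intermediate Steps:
g = 450 (g = -2 + 452 = 450)
1/(g + 422) = 1/(450 + 422) = 1/872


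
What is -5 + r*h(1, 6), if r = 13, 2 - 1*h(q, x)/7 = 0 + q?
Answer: 86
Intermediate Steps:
h(q, x) = 14 - 7*q (h(q, x) = 14 - 7*(0 + q) = 14 - 7*q)
-5 + r*h(1, 6) = -5 + 13*(14 - 7*1) = -5 + 13*(14 - 7) = -5 + 13*7 = -5 + 91 = 86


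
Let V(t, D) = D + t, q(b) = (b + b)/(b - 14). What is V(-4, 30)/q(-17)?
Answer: 403/17 ≈ 23.706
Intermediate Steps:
q(b) = 2*b/(-14 + b) (q(b) = (2*b)/(-14 + b) = 2*b/(-14 + b))
V(-4, 30)/q(-17) = (30 - 4)/((2*(-17)/(-14 - 17))) = 26/((2*(-17)/(-31))) = 26/((2*(-17)*(-1/31))) = 26/(34/31) = 26*(31/34) = 403/17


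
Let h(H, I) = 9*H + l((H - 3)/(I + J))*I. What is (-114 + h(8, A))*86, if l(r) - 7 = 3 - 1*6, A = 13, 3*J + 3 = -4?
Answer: 860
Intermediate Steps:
J = -7/3 (J = -1 + (1/3)*(-4) = -1 - 4/3 = -7/3 ≈ -2.3333)
l(r) = 4 (l(r) = 7 + (3 - 1*6) = 7 + (3 - 6) = 7 - 3 = 4)
h(H, I) = 4*I + 9*H (h(H, I) = 9*H + 4*I = 4*I + 9*H)
(-114 + h(8, A))*86 = (-114 + (4*13 + 9*8))*86 = (-114 + (52 + 72))*86 = (-114 + 124)*86 = 10*86 = 860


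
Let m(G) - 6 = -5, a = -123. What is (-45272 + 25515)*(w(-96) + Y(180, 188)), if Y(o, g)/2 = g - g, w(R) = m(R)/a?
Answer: 19757/123 ≈ 160.63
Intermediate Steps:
m(G) = 1 (m(G) = 6 - 5 = 1)
w(R) = -1/123 (w(R) = 1/(-123) = 1*(-1/123) = -1/123)
Y(o, g) = 0 (Y(o, g) = 2*(g - g) = 2*0 = 0)
(-45272 + 25515)*(w(-96) + Y(180, 188)) = (-45272 + 25515)*(-1/123 + 0) = -19757*(-1/123) = 19757/123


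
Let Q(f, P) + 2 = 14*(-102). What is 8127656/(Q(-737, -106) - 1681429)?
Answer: -8127656/1682859 ≈ -4.8297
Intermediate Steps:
Q(f, P) = -1430 (Q(f, P) = -2 + 14*(-102) = -2 - 1428 = -1430)
8127656/(Q(-737, -106) - 1681429) = 8127656/(-1430 - 1681429) = 8127656/(-1682859) = 8127656*(-1/1682859) = -8127656/1682859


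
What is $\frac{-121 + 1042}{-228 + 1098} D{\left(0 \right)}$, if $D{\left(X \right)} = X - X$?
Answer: $0$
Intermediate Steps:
$D{\left(X \right)} = 0$
$\frac{-121 + 1042}{-228 + 1098} D{\left(0 \right)} = \frac{-121 + 1042}{-228 + 1098} \cdot 0 = \frac{921}{870} \cdot 0 = 921 \cdot \frac{1}{870} \cdot 0 = \frac{307}{290} \cdot 0 = 0$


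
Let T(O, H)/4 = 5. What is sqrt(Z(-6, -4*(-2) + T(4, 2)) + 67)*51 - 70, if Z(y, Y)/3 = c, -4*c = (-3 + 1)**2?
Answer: 338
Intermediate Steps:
T(O, H) = 20 (T(O, H) = 4*5 = 20)
c = -1 (c = -(-3 + 1)**2/4 = -1/4*(-2)**2 = -1/4*4 = -1)
Z(y, Y) = -3 (Z(y, Y) = 3*(-1) = -3)
sqrt(Z(-6, -4*(-2) + T(4, 2)) + 67)*51 - 70 = sqrt(-3 + 67)*51 - 70 = sqrt(64)*51 - 70 = 8*51 - 70 = 408 - 70 = 338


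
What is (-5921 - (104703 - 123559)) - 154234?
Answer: -141299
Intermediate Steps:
(-5921 - (104703 - 123559)) - 154234 = (-5921 - 1*(-18856)) - 154234 = (-5921 + 18856) - 154234 = 12935 - 154234 = -141299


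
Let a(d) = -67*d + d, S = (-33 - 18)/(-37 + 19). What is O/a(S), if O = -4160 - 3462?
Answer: 7622/187 ≈ 40.759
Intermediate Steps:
O = -7622
S = 17/6 (S = -51/(-18) = -51*(-1/18) = 17/6 ≈ 2.8333)
a(d) = -66*d
O/a(S) = -7622/((-66*17/6)) = -7622/(-187) = -7622*(-1/187) = 7622/187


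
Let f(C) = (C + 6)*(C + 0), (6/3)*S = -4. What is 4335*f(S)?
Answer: -34680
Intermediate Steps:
S = -2 (S = (½)*(-4) = -2)
f(C) = C*(6 + C) (f(C) = (6 + C)*C = C*(6 + C))
4335*f(S) = 4335*(-2*(6 - 2)) = 4335*(-2*4) = 4335*(-8) = -34680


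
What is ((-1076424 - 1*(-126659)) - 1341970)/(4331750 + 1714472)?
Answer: -2291735/6046222 ≈ -0.37904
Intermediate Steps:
((-1076424 - 1*(-126659)) - 1341970)/(4331750 + 1714472) = ((-1076424 + 126659) - 1341970)/6046222 = (-949765 - 1341970)*(1/6046222) = -2291735*1/6046222 = -2291735/6046222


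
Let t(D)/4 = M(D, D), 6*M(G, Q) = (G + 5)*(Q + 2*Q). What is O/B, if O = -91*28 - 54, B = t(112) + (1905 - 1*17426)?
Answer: -2602/10687 ≈ -0.24347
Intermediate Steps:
M(G, Q) = Q*(5 + G)/2 (M(G, Q) = ((G + 5)*(Q + 2*Q))/6 = ((5 + G)*(3*Q))/6 = (3*Q*(5 + G))/6 = Q*(5 + G)/2)
t(D) = 2*D*(5 + D) (t(D) = 4*(D*(5 + D)/2) = 2*D*(5 + D))
B = 10687 (B = 2*112*(5 + 112) + (1905 - 1*17426) = 2*112*117 + (1905 - 17426) = 26208 - 15521 = 10687)
O = -2602 (O = -2548 - 54 = -2602)
O/B = -2602/10687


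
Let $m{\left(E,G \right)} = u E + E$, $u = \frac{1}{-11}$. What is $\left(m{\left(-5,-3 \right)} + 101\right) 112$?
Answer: $\frac{118832}{11} \approx 10803.0$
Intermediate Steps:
$u = - \frac{1}{11} \approx -0.090909$
$m{\left(E,G \right)} = \frac{10 E}{11}$ ($m{\left(E,G \right)} = - \frac{E}{11} + E = \frac{10 E}{11}$)
$\left(m{\left(-5,-3 \right)} + 101\right) 112 = \left(\frac{10}{11} \left(-5\right) + 101\right) 112 = \left(- \frac{50}{11} + 101\right) 112 = \frac{1061}{11} \cdot 112 = \frac{118832}{11}$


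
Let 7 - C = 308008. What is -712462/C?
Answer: 712462/308001 ≈ 2.3132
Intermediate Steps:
C = -308001 (C = 7 - 1*308008 = 7 - 308008 = -308001)
-712462/C = -712462/(-308001) = -712462*(-1/308001) = 712462/308001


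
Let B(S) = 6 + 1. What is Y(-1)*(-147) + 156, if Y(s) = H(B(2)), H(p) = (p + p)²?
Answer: -28656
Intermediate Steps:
B(S) = 7
H(p) = 4*p² (H(p) = (2*p)² = 4*p²)
Y(s) = 196 (Y(s) = 4*7² = 4*49 = 196)
Y(-1)*(-147) + 156 = 196*(-147) + 156 = -28812 + 156 = -28656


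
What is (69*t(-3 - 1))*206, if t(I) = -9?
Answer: -127926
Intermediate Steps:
(69*t(-3 - 1))*206 = (69*(-9))*206 = -621*206 = -127926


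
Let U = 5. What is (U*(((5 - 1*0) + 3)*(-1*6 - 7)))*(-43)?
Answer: 22360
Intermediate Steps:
(U*(((5 - 1*0) + 3)*(-1*6 - 7)))*(-43) = (5*(((5 - 1*0) + 3)*(-1*6 - 7)))*(-43) = (5*(((5 + 0) + 3)*(-6 - 7)))*(-43) = (5*((5 + 3)*(-13)))*(-43) = (5*(8*(-13)))*(-43) = (5*(-104))*(-43) = -520*(-43) = 22360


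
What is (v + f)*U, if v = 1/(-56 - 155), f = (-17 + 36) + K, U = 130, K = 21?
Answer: 1097070/211 ≈ 5199.4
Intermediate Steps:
f = 40 (f = (-17 + 36) + 21 = 19 + 21 = 40)
v = -1/211 (v = 1/(-211) = -1/211 ≈ -0.0047393)
(v + f)*U = (-1/211 + 40)*130 = (8439/211)*130 = 1097070/211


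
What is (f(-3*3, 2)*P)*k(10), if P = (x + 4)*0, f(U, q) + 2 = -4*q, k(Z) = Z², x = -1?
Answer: 0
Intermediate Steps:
f(U, q) = -2 - 4*q
P = 0 (P = (-1 + 4)*0 = 3*0 = 0)
(f(-3*3, 2)*P)*k(10) = ((-2 - 4*2)*0)*10² = ((-2 - 8)*0)*100 = -10*0*100 = 0*100 = 0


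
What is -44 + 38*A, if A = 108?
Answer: 4060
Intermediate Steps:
-44 + 38*A = -44 + 38*108 = -44 + 4104 = 4060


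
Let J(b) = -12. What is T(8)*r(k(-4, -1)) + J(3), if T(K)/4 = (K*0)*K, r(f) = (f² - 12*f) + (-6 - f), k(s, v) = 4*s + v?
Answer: -12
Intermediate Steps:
k(s, v) = v + 4*s
r(f) = -6 + f² - 13*f
T(K) = 0 (T(K) = 4*((K*0)*K) = 4*(0*K) = 4*0 = 0)
T(8)*r(k(-4, -1)) + J(3) = 0*(-6 + (-1 + 4*(-4))² - 13*(-1 + 4*(-4))) - 12 = 0*(-6 + (-1 - 16)² - 13*(-1 - 16)) - 12 = 0*(-6 + (-17)² - 13*(-17)) - 12 = 0*(-6 + 289 + 221) - 12 = 0*504 - 12 = 0 - 12 = -12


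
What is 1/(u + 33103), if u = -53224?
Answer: -1/20121 ≈ -4.9699e-5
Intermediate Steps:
1/(u + 33103) = 1/(-53224 + 33103) = 1/(-20121) = -1/20121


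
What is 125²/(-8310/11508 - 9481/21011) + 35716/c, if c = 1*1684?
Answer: -264670298114553/19906897853 ≈ -13295.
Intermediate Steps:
c = 1684
125²/(-8310/11508 - 9481/21011) + 35716/c = 125²/(-8310/11508 - 9481/21011) + 35716/1684 = 15625/(-8310*1/11508 - 9481*1/21011) + 35716*(1/1684) = 15625/(-1385/1918 - 9481/21011) + 8929/421 = 15625/(-47284793/40299098) + 8929/421 = 15625*(-40299098/47284793) + 8929/421 = -629673406250/47284793 + 8929/421 = -264670298114553/19906897853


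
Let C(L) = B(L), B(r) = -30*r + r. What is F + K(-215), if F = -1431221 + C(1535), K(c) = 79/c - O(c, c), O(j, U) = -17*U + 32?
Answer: -318076024/215 ≈ -1.4794e+6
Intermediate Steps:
B(r) = -29*r
C(L) = -29*L
O(j, U) = 32 - 17*U
K(c) = -32 + 17*c + 79/c (K(c) = 79/c - (32 - 17*c) = 79/c + (-32 + 17*c) = -32 + 17*c + 79/c)
F = -1475736 (F = -1431221 - 29*1535 = -1431221 - 44515 = -1475736)
F + K(-215) = -1475736 + (-32 + 17*(-215) + 79/(-215)) = -1475736 + (-32 - 3655 + 79*(-1/215)) = -1475736 + (-32 - 3655 - 79/215) = -1475736 - 792784/215 = -318076024/215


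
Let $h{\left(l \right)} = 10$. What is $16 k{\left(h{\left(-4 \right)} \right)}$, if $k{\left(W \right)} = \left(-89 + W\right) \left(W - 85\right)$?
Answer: $94800$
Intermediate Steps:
$k{\left(W \right)} = \left(-89 + W\right) \left(-85 + W\right)$
$16 k{\left(h{\left(-4 \right)} \right)} = 16 \left(7565 + 10^{2} - 1740\right) = 16 \left(7565 + 100 - 1740\right) = 16 \cdot 5925 = 94800$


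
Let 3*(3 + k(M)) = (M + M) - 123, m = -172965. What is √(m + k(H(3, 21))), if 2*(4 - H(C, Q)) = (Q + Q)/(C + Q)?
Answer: I*√6228249/6 ≈ 415.94*I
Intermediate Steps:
H(C, Q) = 4 - Q/(C + Q) (H(C, Q) = 4 - (Q + Q)/(2*(C + Q)) = 4 - 2*Q/(2*(C + Q)) = 4 - Q/(C + Q))
k(M) = -44 + 2*M/3 (k(M) = -3 + ((M + M) - 123)/3 = -3 + (2*M - 123)/3 = -3 + (-123 + 2*M)/3 = -3 + (-41 + 2*M/3) = -44 + 2*M/3)
√(m + k(H(3, 21))) = √(-172965 + (-44 + 2*((3*21 + 4*3)/(3 + 21))/3)) = √(-172965 + (-44 + 2*((63 + 12)/24)/3)) = √(-172965 + (-44 + 2*((1/24)*75)/3)) = √(-172965 + (-44 + (⅔)*(25/8))) = √(-172965 + (-44 + 25/12)) = √(-172965 - 503/12) = √(-2076083/12) = I*√6228249/6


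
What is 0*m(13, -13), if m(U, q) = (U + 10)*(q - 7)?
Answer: 0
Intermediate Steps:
m(U, q) = (-7 + q)*(10 + U) (m(U, q) = (10 + U)*(-7 + q) = (-7 + q)*(10 + U))
0*m(13, -13) = 0*(-70 - 7*13 + 10*(-13) + 13*(-13)) = 0*(-70 - 91 - 130 - 169) = 0*(-460) = 0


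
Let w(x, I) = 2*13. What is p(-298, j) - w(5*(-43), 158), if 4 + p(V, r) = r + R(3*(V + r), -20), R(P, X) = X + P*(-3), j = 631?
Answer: -2416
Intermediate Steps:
R(P, X) = X - 3*P
w(x, I) = 26
p(V, r) = -24 - 9*V - 8*r (p(V, r) = -4 + (r + (-20 - 9*(V + r))) = -4 + (r + (-20 - 3*(3*V + 3*r))) = -4 + (r + (-20 + (-9*V - 9*r))) = -4 + (r + (-20 - 9*V - 9*r)) = -4 + (-20 - 9*V - 8*r) = -24 - 9*V - 8*r)
p(-298, j) - w(5*(-43), 158) = (-24 - 9*(-298) - 8*631) - 1*26 = (-24 + 2682 - 5048) - 26 = -2390 - 26 = -2416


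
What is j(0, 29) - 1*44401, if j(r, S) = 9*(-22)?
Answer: -44599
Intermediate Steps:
j(r, S) = -198
j(0, 29) - 1*44401 = -198 - 1*44401 = -198 - 44401 = -44599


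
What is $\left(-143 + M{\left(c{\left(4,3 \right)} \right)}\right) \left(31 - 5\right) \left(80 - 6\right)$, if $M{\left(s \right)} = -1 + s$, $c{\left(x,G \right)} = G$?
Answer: $-271284$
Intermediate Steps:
$\left(-143 + M{\left(c{\left(4,3 \right)} \right)}\right) \left(31 - 5\right) \left(80 - 6\right) = \left(-143 + \left(-1 + 3\right)\right) \left(31 - 5\right) \left(80 - 6\right) = \left(-143 + 2\right) 26 \cdot 74 = \left(-141\right) 1924 = -271284$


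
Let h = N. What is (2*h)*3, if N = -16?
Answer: -96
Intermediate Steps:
h = -16
(2*h)*3 = (2*(-16))*3 = -32*3 = -96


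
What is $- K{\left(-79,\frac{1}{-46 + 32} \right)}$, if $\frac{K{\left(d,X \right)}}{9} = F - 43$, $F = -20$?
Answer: $567$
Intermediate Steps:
$K{\left(d,X \right)} = -567$ ($K{\left(d,X \right)} = 9 \left(-20 - 43\right) = 9 \left(-63\right) = -567$)
$- K{\left(-79,\frac{1}{-46 + 32} \right)} = \left(-1\right) \left(-567\right) = 567$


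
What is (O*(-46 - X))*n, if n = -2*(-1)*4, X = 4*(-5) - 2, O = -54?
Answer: 10368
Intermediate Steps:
X = -22 (X = -20 - 2 = -22)
n = 8 (n = 2*4 = 8)
(O*(-46 - X))*n = -54*(-46 - 1*(-22))*8 = -54*(-46 + 22)*8 = -54*(-24)*8 = 1296*8 = 10368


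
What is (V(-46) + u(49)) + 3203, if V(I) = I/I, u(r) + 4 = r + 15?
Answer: 3264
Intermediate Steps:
u(r) = 11 + r (u(r) = -4 + (r + 15) = -4 + (15 + r) = 11 + r)
V(I) = 1
(V(-46) + u(49)) + 3203 = (1 + (11 + 49)) + 3203 = (1 + 60) + 3203 = 61 + 3203 = 3264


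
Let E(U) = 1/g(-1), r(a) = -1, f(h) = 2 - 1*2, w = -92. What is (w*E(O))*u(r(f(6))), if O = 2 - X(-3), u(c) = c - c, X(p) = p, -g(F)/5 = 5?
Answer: 0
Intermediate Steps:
f(h) = 0 (f(h) = 2 - 2 = 0)
g(F) = -25 (g(F) = -5*5 = -25)
u(c) = 0
O = 5 (O = 2 - 1*(-3) = 2 + 3 = 5)
E(U) = -1/25 (E(U) = 1/(-25) = -1/25)
(w*E(O))*u(r(f(6))) = -92*(-1/25)*0 = (92/25)*0 = 0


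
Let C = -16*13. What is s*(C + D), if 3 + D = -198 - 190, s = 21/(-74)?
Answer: 12579/74 ≈ 169.99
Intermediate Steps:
C = -208
s = -21/74 (s = 21*(-1/74) = -21/74 ≈ -0.28378)
D = -391 (D = -3 + (-198 - 190) = -3 - 388 = -391)
s*(C + D) = -21*(-208 - 391)/74 = -21/74*(-599) = 12579/74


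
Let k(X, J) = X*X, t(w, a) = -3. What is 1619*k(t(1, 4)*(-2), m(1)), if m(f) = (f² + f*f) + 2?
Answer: 58284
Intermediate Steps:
m(f) = 2 + 2*f² (m(f) = (f² + f²) + 2 = 2*f² + 2 = 2 + 2*f²)
k(X, J) = X²
1619*k(t(1, 4)*(-2), m(1)) = 1619*(-3*(-2))² = 1619*6² = 1619*36 = 58284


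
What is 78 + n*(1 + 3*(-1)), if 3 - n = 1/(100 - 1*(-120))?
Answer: 7921/110 ≈ 72.009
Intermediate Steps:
n = 659/220 (n = 3 - 1/(100 - 1*(-120)) = 3 - 1/(100 + 120) = 3 - 1/220 = 659/220 ≈ 2.9955)
78 + n*(1 + 3*(-1)) = 78 + 659*(1 + 3*(-1))/220 = 78 + 659*(1 - 3)/220 = 78 + (659/220)*(-2) = 78 - 659/110 = 7921/110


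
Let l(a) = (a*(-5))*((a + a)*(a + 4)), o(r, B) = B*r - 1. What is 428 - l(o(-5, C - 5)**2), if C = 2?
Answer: 76832428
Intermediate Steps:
o(r, B) = -1 + B*r
l(a) = -10*a**2*(4 + a) (l(a) = (-5*a)*((2*a)*(4 + a)) = (-5*a)*(2*a*(4 + a)) = -10*a**2*(4 + a))
428 - l(o(-5, C - 5)**2) = 428 - 10*((-1 + (2 - 5)*(-5))**2)**2*(-4 - (-1 + (2 - 5)*(-5))**2) = 428 - 10*((-1 - 3*(-5))**2)**2*(-4 - (-1 - 3*(-5))**2) = 428 - 10*((-1 + 15)**2)**2*(-4 - (-1 + 15)**2) = 428 - 10*(14**2)**2*(-4 - 1*14**2) = 428 - 10*196**2*(-4 - 1*196) = 428 - 10*38416*(-4 - 196) = 428 - 10*38416*(-200) = 428 - 1*(-76832000) = 428 + 76832000 = 76832428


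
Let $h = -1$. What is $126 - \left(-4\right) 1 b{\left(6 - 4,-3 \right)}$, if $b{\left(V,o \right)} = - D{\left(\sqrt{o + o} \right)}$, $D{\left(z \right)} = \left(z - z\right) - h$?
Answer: $122$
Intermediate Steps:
$D{\left(z \right)} = 1$ ($D{\left(z \right)} = \left(z - z\right) - -1 = 0 + 1 = 1$)
$b{\left(V,o \right)} = -1$ ($b{\left(V,o \right)} = \left(-1\right) 1 = -1$)
$126 - \left(-4\right) 1 b{\left(6 - 4,-3 \right)} = 126 - \left(-4\right) 1 \left(-1\right) = 126 - \left(-4\right) \left(-1\right) = 126 - 4 = 122$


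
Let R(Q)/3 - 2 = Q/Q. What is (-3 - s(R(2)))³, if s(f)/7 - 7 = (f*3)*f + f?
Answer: -5988906496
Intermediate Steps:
R(Q) = 9 (R(Q) = 6 + 3*(Q/Q) = 6 + 3*1 = 6 + 3 = 9)
s(f) = 49 + 7*f + 21*f² (s(f) = 49 + 7*((f*3)*f + f) = 49 + 7*((3*f)*f + f) = 49 + 7*(3*f² + f) = 49 + 7*(f + 3*f²) = 49 + (7*f + 21*f²) = 49 + 7*f + 21*f²)
(-3 - s(R(2)))³ = (-3 - (49 + 7*9 + 21*9²))³ = (-3 - (49 + 63 + 21*81))³ = (-3 - (49 + 63 + 1701))³ = (-3 - 1*1813)³ = (-3 - 1813)³ = (-1816)³ = -5988906496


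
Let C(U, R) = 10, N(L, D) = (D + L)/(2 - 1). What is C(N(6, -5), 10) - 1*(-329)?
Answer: 339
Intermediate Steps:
N(L, D) = D + L (N(L, D) = (D + L)/1 = (D + L)*1 = D + L)
C(N(6, -5), 10) - 1*(-329) = 10 - 1*(-329) = 10 + 329 = 339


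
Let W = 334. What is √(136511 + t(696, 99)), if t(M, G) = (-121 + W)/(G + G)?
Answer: √594646602/66 ≈ 369.48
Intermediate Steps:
t(M, G) = 213/(2*G) (t(M, G) = (-121 + 334)/(G + G) = 213/((2*G)) = 213*(1/(2*G)) = 213/(2*G))
√(136511 + t(696, 99)) = √(136511 + (213/2)/99) = √(136511 + (213/2)*(1/99)) = √(136511 + 71/66) = √(9009797/66) = √594646602/66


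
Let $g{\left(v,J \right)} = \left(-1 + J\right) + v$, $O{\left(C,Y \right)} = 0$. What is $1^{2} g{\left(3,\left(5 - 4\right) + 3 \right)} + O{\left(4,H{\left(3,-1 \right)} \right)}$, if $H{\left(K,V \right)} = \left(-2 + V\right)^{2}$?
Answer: $6$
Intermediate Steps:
$g{\left(v,J \right)} = -1 + J + v$
$1^{2} g{\left(3,\left(5 - 4\right) + 3 \right)} + O{\left(4,H{\left(3,-1 \right)} \right)} = 1^{2} \left(-1 + \left(\left(5 - 4\right) + 3\right) + 3\right) + 0 = 1 \left(-1 + \left(1 + 3\right) + 3\right) + 0 = 1 \left(-1 + 4 + 3\right) + 0 = 1 \cdot 6 + 0 = 6 + 0 = 6$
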